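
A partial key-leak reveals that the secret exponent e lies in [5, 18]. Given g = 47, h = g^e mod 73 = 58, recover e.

Compute 47^5 mod 73 = 31, then multiply by 47 repeatedly:
  47^5=31  47^6=70  47^7=5  47^8=16  47^9=22
  47^10=12  47^11=53  47^12=9  47^13=58
Found 58 at exponent 13.

13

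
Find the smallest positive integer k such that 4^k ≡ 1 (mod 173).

86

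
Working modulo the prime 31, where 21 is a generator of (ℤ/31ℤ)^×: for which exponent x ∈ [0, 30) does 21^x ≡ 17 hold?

23

Successive powers of 21 modulo 31:
  21^0=1  21^1=21  21^2=7  21^3=23  21^4=18  21^5=6
  21^6=2  21^7=11  21^8=14  21^9=15  21^10=5  21^11=12
  21^12=4  21^13=22  21^14=28  21^15=30  21^16=10  21^17=24
  21^18=8  21^19=13  21^20=25  21^21=29  21^22=20  21^23=17
So 21^23 ≡ 17 (mod 31), giving x = 23.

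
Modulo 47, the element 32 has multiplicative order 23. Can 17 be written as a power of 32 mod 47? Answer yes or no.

⟨32⟩ has order 23; its elements mod 47 are {1, 2, 3, 4, 6, 7, 8, 9, 12, 14, 16, 17, 18, 21, 24, 25, 27, 28, 32, 34, 36, 37, 42}.
17 is in this set.

yes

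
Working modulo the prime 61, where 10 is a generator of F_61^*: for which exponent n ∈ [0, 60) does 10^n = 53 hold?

Baby-step giant-step with m = ceil(sqrt(60)) = 8.
Baby table (10^j mod 61 for j=0..7):
  0:1  1:10  2:39  3:24  4:57  5:21  6:27  7:26
Giant step factor: 10^(-8) ≡ 42 (mod 61).
Scan 53·42^i mod 61 for i = 0, 1, …:
  i=0: 53   i=1: 30   i=2: 40   i=3: 33
  i=4: 44   i=5: 18   i=6: 24
Match at i=6, j=3: n = 6·8 + 3 = 51.

51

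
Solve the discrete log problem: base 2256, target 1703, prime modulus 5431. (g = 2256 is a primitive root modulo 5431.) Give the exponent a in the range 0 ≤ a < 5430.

93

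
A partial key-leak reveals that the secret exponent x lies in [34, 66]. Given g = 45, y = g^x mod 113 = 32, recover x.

60

Compute 45^34 mod 113 = 87, then multiply by 45 repeatedly:
  45^34=87  45^35=73  45^36=8  45^37=21  45^38=41
  45^39=37  45^40=83  45^41=6  45^42=44  45^43=59
  45^44=56  45^45=34  45^46=61  45^47=33  45^48=16
  45^49=42  45^50=82  45^51=74  45^52=53  45^53=12
  45^54=88  45^55=5  45^56=112  45^57=68  45^58=9
  45^59=66  45^60=32
Found 32 at exponent 60.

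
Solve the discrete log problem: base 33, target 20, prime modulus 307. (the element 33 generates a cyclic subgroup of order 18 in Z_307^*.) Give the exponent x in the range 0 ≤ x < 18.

13

Successive powers of 33 modulo 307:
  33^0=1  33^1=33  33^2=168  33^3=18  33^4=287  33^5=261
  33^6=17  33^7=254  33^8=93  33^9=306  33^10=274  33^11=139
  33^12=289  33^13=20
So 33^13 ≡ 20 (mod 307), giving x = 13.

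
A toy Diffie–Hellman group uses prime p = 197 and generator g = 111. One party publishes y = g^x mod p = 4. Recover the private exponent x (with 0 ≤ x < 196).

134

Baby-step giant-step with m = ceil(sqrt(196)) = 14.
Baby table (111^j mod 197 for j=0..13):
  0:1  1:111  2:107  3:57  4:23  5:189  6:97  7:129
  8:135  9:13  10:64  11:12  12:150  13:102
Giant step factor: 111^(-14) ≡ 161 (mod 197).
Scan 4·161^i mod 197 for i = 0, 1, …:
  i=0: 4   i=1: 53   i=2: 62   i=3: 132
  i=4: 173   i=5: 76   i=6: 22   i=7: 193
  i=8: 144   i=9: 135
Match at i=9, j=8: x = 9·14 + 8 = 134.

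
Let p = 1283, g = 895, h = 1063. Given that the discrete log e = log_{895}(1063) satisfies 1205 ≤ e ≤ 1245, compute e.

Compute 895^1205 mod 1283 = 720, then multiply by 895 repeatedly:
  895^1205=720  895^1206=334  895^1207=1274  895^1208=926  895^1209=1235
  895^1210=662  895^1211=1027  895^1212=537  895^1213=773  895^1214=298
  895^1215=1129  895^1216=734  895^1217=34  895^1218=921  895^1219=609
  895^1220=1063
Found 1063 at exponent 1220.

1220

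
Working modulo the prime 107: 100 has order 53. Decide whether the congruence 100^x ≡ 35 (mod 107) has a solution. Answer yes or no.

35 ∈ ⟨100⟩ iff 35^53 ≡ 1 (mod 107), since |⟨100⟩| = 53.
35^53 mod 107 = 1.
Since 1 = 1, 35 lies in the subgroup.

yes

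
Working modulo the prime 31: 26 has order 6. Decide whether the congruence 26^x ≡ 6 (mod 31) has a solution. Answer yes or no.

yes

⟨26⟩ has order 6; its elements mod 31 are {1, 5, 6, 25, 26, 30}.
6 is in this set.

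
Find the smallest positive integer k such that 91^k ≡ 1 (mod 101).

4

The order of 91 must divide p − 1 = 100 = 2^2 · 5^2.
Divisors: 1, 2, 4, 5, 10, 20, 25, 50, 100.
Check each in increasing order: 91^1 ≡ 91;  91^2 ≡ 100;  91^4 ≡ 1.
Smallest exponent giving 1 is 4.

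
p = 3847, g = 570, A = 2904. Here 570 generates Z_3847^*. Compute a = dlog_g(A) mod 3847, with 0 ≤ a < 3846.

1239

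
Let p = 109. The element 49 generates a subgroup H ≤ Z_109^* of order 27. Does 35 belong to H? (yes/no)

yes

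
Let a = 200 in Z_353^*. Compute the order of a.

176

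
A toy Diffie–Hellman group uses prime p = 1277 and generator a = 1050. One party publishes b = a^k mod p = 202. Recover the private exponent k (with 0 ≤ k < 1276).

101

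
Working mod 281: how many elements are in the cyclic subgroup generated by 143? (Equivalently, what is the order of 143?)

140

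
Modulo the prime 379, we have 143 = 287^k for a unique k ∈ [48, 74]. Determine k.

64

Compute 287^48 mod 379 = 198, then multiply by 287 repeatedly:
  287^48=198  287^49=355  287^50=313  287^51=8  287^52=22
  287^53=250  287^54=119  287^55=43  287^56=213  287^57=112
  287^58=308  287^59=89  287^60=150  287^61=223  287^62=329
  287^63=52  287^64=143
Found 143 at exponent 64.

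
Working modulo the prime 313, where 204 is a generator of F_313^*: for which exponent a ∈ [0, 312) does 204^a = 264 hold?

186

Baby-step giant-step with m = ceil(sqrt(312)) = 18.
Baby table (204^j mod 313 for j=0..17):
  0:1  1:204  2:300  3:165  4:169  5:46  6:307  7:28
  8:78  9:262  10:238  11:37  12:36  13:145  14:158  15:306
  16:137  17:91
Giant step factor: 204^(-18) ≡ 71 (mod 313).
Scan 264·71^i mod 313 for i = 0, 1, …:
  i=0: 264   i=1: 277   i=2: 261   i=3: 64
  i=4: 162   i=5: 234   i=6: 25   i=7: 210
  i=8: 199   i=9: 44   i=10: 307
Match at i=10, j=6: a = 10·18 + 6 = 186.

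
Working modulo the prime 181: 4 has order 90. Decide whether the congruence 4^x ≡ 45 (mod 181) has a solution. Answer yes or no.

yes

45 ∈ ⟨4⟩ iff 45^90 ≡ 1 (mod 181), since |⟨4⟩| = 90.
45^90 mod 181 = 1.
Since 1 = 1, 45 lies in the subgroup.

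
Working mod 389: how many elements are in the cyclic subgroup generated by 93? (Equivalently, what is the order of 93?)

97

The order of 93 must divide p − 1 = 388 = 2^2 · 97.
Divisors: 1, 2, 4, 97, 194, 388.
Check each in increasing order: 93^1 ≡ 93;  93^2 ≡ 91;  93^4 ≡ 112;  93^97 ≡ 1.
Smallest exponent giving 1 is 97.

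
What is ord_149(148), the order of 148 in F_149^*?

2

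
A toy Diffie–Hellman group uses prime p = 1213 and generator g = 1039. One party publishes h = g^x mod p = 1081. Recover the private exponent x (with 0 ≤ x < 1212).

Baby-step giant-step with m = ceil(sqrt(1212)) = 35.
Baby table (1039^j mod 1213 for j=0..34):
  0:1  1:1039  2:1164  3:35  4:1188  5:711  6:12  7:338
  8:625  9:420  10:913  11:41  12:144  13:417  14:222  15:188
  16:39  17:492  18:515  19:152  20:238  21:1043  22:468  23:1052
  24:115  25:611  26:430  27:386  28:764  29:494  30:167  31:54
  32:308  33:993  34:677
Giant step factor: 1039^(-35) ≡ 788 (mod 1213).
Scan 1081·788^i mod 1213 for i = 0, 1, …:
  i=0: 1081   i=1: 302   i=2: 228   i=3: 140
  i=4: 1150   i=5: 89   i=6: 991   i=7: 949
  i=8: 604   i=9: 456     …   i=22: 1203
  i=23: 611
Match at i=23, j=25: x = 23·35 + 25 = 830.

830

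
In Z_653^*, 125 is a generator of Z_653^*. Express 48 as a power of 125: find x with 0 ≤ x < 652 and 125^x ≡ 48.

Baby-step giant-step with m = ceil(sqrt(652)) = 26.
Baby table (125^j mod 653 for j=0..25):
  0:1  1:125  2:606  3:2  4:250  5:559  6:4  7:500
  8:465  9:8  10:347  11:277  12:16  13:41  14:554  15:32
  16:82  17:455  18:64  19:164  20:257  21:128  22:328  23:514
  24:256  25:3
Giant step factor: 125^(-26) ≡ 101 (mod 653).
Scan 48·101^i mod 653 for i = 0, 1, …:
  i=0: 48   i=1: 277
Match at i=1, j=11: x = 1·26 + 11 = 37.

37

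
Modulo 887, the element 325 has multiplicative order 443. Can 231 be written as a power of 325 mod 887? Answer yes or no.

yes

231 ∈ ⟨325⟩ iff 231^443 ≡ 1 (mod 887), since |⟨325⟩| = 443.
231^443 mod 887 = 1.
Since 1 = 1, 231 lies in the subgroup.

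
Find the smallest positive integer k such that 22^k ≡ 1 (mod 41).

40

The order of 22 must divide p − 1 = 40 = 2^3 · 5.
Divisors: 1, 2, 4, 5, 8, 10, 20, 40.
Check each in increasing order: 22^1 ≡ 22;  22^2 ≡ 33;  22^4 ≡ 23;  22^5 ≡ 14;  22^8 ≡ 37;  22^10 ≡ 32;  22^20 ≡ 40;  22^40 ≡ 1.
Smallest exponent giving 1 is 40.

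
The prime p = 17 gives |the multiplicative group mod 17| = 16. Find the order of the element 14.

16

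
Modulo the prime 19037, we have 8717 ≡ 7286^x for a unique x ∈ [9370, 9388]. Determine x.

Compute 7286^9370 mod 19037 = 6030, then multiply by 7286 repeatedly:
  7286^9370=6030  7286^9371=16221  7286^9372=4510  7286^9373=1998  7286^9374=13160
  7286^9375=13428  7286^9376=5265  7286^9377=1235  7286^9378=12746  7286^9379=4870
  7286^9380=16889  7286^9381=17123  7286^9382=8717
Found 8717 at exponent 9382.

9382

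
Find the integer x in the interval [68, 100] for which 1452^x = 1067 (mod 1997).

Compute 1452^68 mod 1997 = 821, then multiply by 1452 repeatedly:
  1452^68=821  1452^69=1880  1452^70=1858  1452^71=1866  1452^72=1500
  1452^73=1270  1452^74=809  1452^75=432  1452^76=206  1452^77=1559
  1452^78=1067
Found 1067 at exponent 78.

78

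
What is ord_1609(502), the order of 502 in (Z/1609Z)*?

134

The order of 502 must divide p − 1 = 1608 = 2^3 · 3 · 67.
Divisors: 1, 2, 3, 4, 6, 8, 12, 24, 67, 134, 201, 268, 402, 536, 804, 1608.
Check each in increasing order: 502^1 ≡ 502;  502^2 ≡ 1000;  502^3 ≡ 1601;  502^4 ≡ 811;  502^6 ≡ 64;  502^8 ≡ 1249;  502^12 ≡ 878;  502^24 ≡ 173;  502^67 ≡ 1608;  502^134 ≡ 1.
Smallest exponent giving 1 is 134.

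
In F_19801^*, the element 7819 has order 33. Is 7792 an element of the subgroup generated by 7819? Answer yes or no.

no

7792 ∈ ⟨7819⟩ iff 7792^33 ≡ 1 (mod 19801), since |⟨7819⟩| = 33.
7792^33 mod 19801 = 16180.
Since 16180 ≠ 1, 7792 does not lie in the subgroup.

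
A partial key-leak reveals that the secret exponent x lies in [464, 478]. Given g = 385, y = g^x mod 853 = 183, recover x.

Compute 385^464 mod 853 = 779, then multiply by 385 repeatedly:
  385^464=779  385^465=512  385^466=77  385^467=643  385^468=185
  385^469=426  385^470=234  385^471=525  385^472=817  385^473=641
  385^474=268  385^475=820  385^476=90  385^477=530  385^478=183
Found 183 at exponent 478.

478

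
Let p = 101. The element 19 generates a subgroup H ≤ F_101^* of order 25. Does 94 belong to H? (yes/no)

no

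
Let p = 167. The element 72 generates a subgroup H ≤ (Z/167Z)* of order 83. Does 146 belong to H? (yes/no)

no

146 ∈ ⟨72⟩ iff 146^83 ≡ 1 (mod 167), since |⟨72⟩| = 83.
146^83 mod 167 = 166.
Since 166 ≠ 1, 146 does not lie in the subgroup.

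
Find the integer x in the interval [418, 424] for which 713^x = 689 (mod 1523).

Compute 713^418 mod 1523 = 1506, then multiply by 713 repeatedly:
  713^418=1506  713^419=63  713^420=752  713^421=80  713^422=689
Found 689 at exponent 422.

422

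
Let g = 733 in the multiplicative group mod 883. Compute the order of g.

882

The order of 733 must divide p − 1 = 882 = 2 · 3^2 · 7^2.
Divisors: 1, 2, 3, 6, 7, 9, 14, 18, 21, 42, 49, 63, 98, 126, 147, 294, 441, 882.
Check each in increasing order: 733^1 ≡ 733;  733^2 ≡ 425;  733^3 ≡ 709;  733^6 ≡ 254;  733^7 ≡ 752;  733^9 ≡ 837;  733^14 ≡ 384;  733^18 ≡ 350;  733^21 ≡ 27;  733^42 ≡ 729;  733^49 ≡ 748;  733^63 ≡ 257;  733^98 ≡ 565;  733^126 ≡ 707;  733^147 ≡ 546;  733^294 ≡ 545;  733^441 ≡ 882;  733^882 ≡ 1.
Smallest exponent giving 1 is 882.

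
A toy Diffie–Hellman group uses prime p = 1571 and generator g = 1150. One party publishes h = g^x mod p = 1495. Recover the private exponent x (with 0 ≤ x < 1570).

767

Baby-step giant-step with m = ceil(sqrt(1570)) = 40.
Baby table (1150^j mod 1571 for j=0..39):
  0:1  1:1150  2:1289  3:897  4:974  5:1548  6:257  7:202
  8:1363  9:1163  10:529  11:373  12:67  13:71  14:1529  15:401
  16:847  17:30  18:1509  19:966  20:203  21:942  22:881  23:1426
  24:1347  25:44  26:328  27:160  28:193  29:439  30:559  31:311
  32:1033  33:274  34:900  35:1282  36:702  37:1377  38:1553  39:1294
Giant step factor: 1150^(-40) ≡ 264 (mod 1571).
Scan 1495·264^i mod 1571 for i = 0, 1, …:
  i=0: 1495   i=1: 359   i=2: 516   i=3: 1118
  i=4: 1375   i=5: 99   i=6: 1000   i=7: 72
  i=8: 156   i=9: 338     …   i=18: 1060
  i=19: 202
Match at i=19, j=7: x = 19·40 + 7 = 767.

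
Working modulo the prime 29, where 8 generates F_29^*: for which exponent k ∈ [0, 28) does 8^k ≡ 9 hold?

Successive powers of 8 modulo 29:
  8^0=1  8^1=8  8^2=6  8^3=19  8^4=7  8^5=27
  8^6=13  8^7=17  8^8=20  8^9=15  8^10=4  8^11=3
  8^12=24  8^13=18  8^14=28  8^15=21  8^16=23  8^17=10
  8^18=22  8^19=2  8^20=16  8^21=12  8^22=9
So 8^22 ≡ 9 (mod 29), giving k = 22.

22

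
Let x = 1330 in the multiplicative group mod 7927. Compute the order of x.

1321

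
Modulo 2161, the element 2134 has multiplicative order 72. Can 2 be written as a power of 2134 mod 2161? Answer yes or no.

2 ∈ ⟨2134⟩ iff 2^72 ≡ 1 (mod 2161), since |⟨2134⟩| = 72.
2^72 mod 2161 = 553.
Since 553 ≠ 1, 2 does not lie in the subgroup.

no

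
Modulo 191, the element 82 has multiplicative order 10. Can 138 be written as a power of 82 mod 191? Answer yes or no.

no

⟨82⟩ has order 10; its elements mod 191 are {1, 7, 39, 49, 82, 109, 142, 152, 184, 190}.
138 is not in this set.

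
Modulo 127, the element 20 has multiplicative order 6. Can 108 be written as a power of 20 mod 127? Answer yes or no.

108 ∈ ⟨20⟩ iff 108^6 ≡ 1 (mod 127), since |⟨20⟩| = 6.
108^6 mod 127 = 1.
Since 1 = 1, 108 lies in the subgroup.

yes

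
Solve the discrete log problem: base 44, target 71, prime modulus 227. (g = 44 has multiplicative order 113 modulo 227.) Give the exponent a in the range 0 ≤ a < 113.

30

Successive powers of 44 modulo 227:
  44^0=1  44^1=44  44^2=120  44^3=59  44^4=99  44^5=43
  44^6=76  44^7=166  44^8=40  44^9=171  44^10=33  44^11=90
  44^12=101  44^13=131  44^14=89  44^15=57  44^16=11  44^17=30
  44^18=185  44^19=195  44^20=181  44^21=19  44^22=155  44^23=10
  44^24=213  44^25=65  44^26=136  44^27=82  44^28=203  44^29=79
  44^30=71
So 44^30 ≡ 71 (mod 227), giving a = 30.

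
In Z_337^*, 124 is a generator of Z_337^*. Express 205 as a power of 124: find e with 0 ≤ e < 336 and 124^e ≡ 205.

25

Successive powers of 124 modulo 337:
  124^0=1  124^1=124  124^2=211  124^3=215  124^4=37  124^5=207
  124^6=56  124^7=204  124^8=21  124^9=245  124^10=50  124^11=134
  124^12=103  124^13=303  124^14=165  124^15=240  124^16=104  124^17=90
  124^18=39  124^19=118  124^20=141  124^21=297  124^22=95  124^23=322
  124^24=162  124^25=205
So 124^25 ≡ 205 (mod 337), giving e = 25.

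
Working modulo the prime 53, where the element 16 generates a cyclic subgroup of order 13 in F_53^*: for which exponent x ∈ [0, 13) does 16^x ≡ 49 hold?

7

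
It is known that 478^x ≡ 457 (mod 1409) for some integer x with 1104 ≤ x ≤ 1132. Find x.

Compute 478^1104 mod 1409 = 1229, then multiply by 478 repeatedly:
  478^1104=1229  478^1105=1318  478^1106=181  478^1107=569  478^1108=45
  478^1109=375  478^1110=307  478^1111=210  478^1112=341  478^1113=963
  478^1114=980  478^1115=652  478^1116=267  478^1117=816  478^1118=1164
  478^1119=1246  478^1120=990  478^1121=1205  478^1122=1118  478^1123=393
  478^1124=457
Found 457 at exponent 1124.

1124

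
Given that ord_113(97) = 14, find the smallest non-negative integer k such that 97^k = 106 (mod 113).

Successive powers of 97 modulo 113:
  97^0=1  97^1=97  97^2=30  97^3=85  97^4=109  97^5=64
  97^6=106
So 97^6 ≡ 106 (mod 113), giving k = 6.

6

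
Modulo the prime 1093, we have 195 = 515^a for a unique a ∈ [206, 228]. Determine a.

Compute 515^206 mod 1093 = 746, then multiply by 515 repeatedly:
  515^206=746  515^207=547  515^208=804  515^209=906  515^210=972
  515^211=1079  515^212=441  515^213=864  515^214=109  515^215=392
  515^216=768  515^217=947  515^218=227  515^219=1047  515^220=356
  515^221=809  515^222=202  515^223=195
Found 195 at exponent 223.

223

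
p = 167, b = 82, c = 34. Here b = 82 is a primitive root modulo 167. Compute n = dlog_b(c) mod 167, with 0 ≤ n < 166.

117

Baby-step giant-step with m = ceil(sqrt(166)) = 13.
Baby table (82^j mod 167 for j=0..12):
  0:1  1:82  2:44  3:101  4:99  5:102  6:14  7:146
  8:115  9:78  10:50  11:92  12:29
Giant step factor: 82^(-13) ≡ 71 (mod 167).
Scan 34·71^i mod 167 for i = 0, 1, …:
  i=0: 34   i=1: 76   i=2: 52   i=3: 18
  i=4: 109   i=5: 57   i=6: 39   i=7: 97
  i=8: 40   i=9: 1
Match at i=9, j=0: n = 9·13 + 0 = 117.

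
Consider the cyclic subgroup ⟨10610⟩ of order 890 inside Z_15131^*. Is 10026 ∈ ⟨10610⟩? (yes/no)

10026 ∈ ⟨10610⟩ iff 10026^890 ≡ 1 (mod 15131), since |⟨10610⟩| = 890.
10026^890 mod 15131 = 6929.
Since 6929 ≠ 1, 10026 does not lie in the subgroup.

no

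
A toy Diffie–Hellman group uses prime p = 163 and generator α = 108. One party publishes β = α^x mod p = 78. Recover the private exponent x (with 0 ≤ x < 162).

9

Successive powers of 108 modulo 163:
  108^0=1  108^1=108  108^2=91  108^3=48  108^4=131  108^5=130
  108^6=22  108^7=94  108^8=46  108^9=78
So 108^9 ≡ 78 (mod 163), giving x = 9.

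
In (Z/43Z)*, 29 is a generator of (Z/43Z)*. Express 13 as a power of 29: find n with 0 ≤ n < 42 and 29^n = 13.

10

Baby-step giant-step with m = ceil(sqrt(42)) = 7.
Baby table (29^j mod 43 for j=0..6):
  0:1  1:29  2:24  3:8  4:17  5:20  6:21
Giant step factor: 29^(-7) ≡ 37 (mod 43).
Scan 13·37^i mod 43 for i = 0, 1, …:
  i=0: 13   i=1: 8
Match at i=1, j=3: n = 1·7 + 3 = 10.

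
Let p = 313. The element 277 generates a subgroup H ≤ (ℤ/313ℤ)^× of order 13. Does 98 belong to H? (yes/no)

⟨277⟩ has order 13; its elements mod 313 are {1, 27, 44, 48, 58, 103, 113, 150, 234, 249, 277, 280, 294}.
98 is not in this set.

no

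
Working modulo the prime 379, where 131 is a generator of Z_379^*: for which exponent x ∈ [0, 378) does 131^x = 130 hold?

44

Baby-step giant-step with m = ceil(sqrt(378)) = 20.
Baby table (131^j mod 379 for j=0..19):
  0:1  1:131  2:106  3:242  4:245  5:259  6:198  7:166
  8:143  9:162  10:377  11:117  12:167  13:274  14:268  15:240
  16:362  17:47  18:93  19:55
Giant step factor: 131^(-20) ≡ 95 (mod 379).
Scan 130·95^i mod 379 for i = 0, 1, …:
  i=0: 130   i=1: 222   i=2: 245
Match at i=2, j=4: x = 2·20 + 4 = 44.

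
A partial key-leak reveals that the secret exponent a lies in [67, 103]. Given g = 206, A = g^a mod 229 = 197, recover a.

Compute 206^67 mod 229 = 131, then multiply by 206 repeatedly:
  206^67=131  206^68=193  206^69=141  206^70=192  206^71=164
  206^72=121  206^73=194  206^74=118  206^75=34  206^76=134
  206^77=124  206^78=125  206^79=102  206^80=173  206^81=143
  206^82=146  206^83=77  206^84=61  206^85=200  206^86=209
  206^87=2  206^88=183  206^89=142  206^90=169  206^91=6
  206^92=91  206^93=197
Found 197 at exponent 93.

93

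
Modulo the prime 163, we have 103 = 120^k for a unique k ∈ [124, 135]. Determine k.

131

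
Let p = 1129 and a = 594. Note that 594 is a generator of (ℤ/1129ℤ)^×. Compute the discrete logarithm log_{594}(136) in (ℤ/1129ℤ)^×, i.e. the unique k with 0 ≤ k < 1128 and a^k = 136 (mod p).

Baby-step giant-step with m = ceil(sqrt(1128)) = 34.
Baby table (594^j mod 1129 for j=0..33):
  0:1  1:594  2:588  3:411  4:270  5:62  6:700  7:328
  8:644  9:934  10:457  11:498  12:14  13:413  14:329  15:109
  16:393  17:868  18:768  19:76  20:1113  21:657  22:753  23:198
  24:196  25:137  26:90  27:397  28:986  29:862  30:591  31:1064
  32:905  33:166
Giant step factor: 594^(-34) ≡ 726 (mod 1129).
Scan 136·726^i mod 1129 for i = 0, 1, …:
  i=0: 136   i=1: 513   i=2: 997   i=3: 133
  i=4: 593   i=5: 369   i=6: 321   i=7: 472
  i=8: 585   i=9: 206     …   i=23: 778
  i=24: 328
Match at i=24, j=7: k = 24·34 + 7 = 823.

823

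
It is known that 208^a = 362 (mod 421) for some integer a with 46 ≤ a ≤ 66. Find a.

Compute 208^46 mod 421 = 337, then multiply by 208 repeatedly:
  208^46=337  208^47=210  208^48=317  208^49=260  208^50=192
  208^51=362
Found 362 at exponent 51.

51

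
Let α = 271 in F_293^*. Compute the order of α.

146

The order of 271 must divide p − 1 = 292 = 2^2 · 73.
Divisors: 1, 2, 4, 73, 146, 292.
Check each in increasing order: 271^1 ≡ 271;  271^2 ≡ 191;  271^4 ≡ 149;  271^73 ≡ 292;  271^146 ≡ 1.
Smallest exponent giving 1 is 146.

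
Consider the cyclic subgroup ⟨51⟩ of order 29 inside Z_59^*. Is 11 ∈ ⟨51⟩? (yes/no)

no

11 ∈ ⟨51⟩ iff 11^29 ≡ 1 (mod 59), since |⟨51⟩| = 29.
11^29 mod 59 = 58.
Since 58 ≠ 1, 11 does not lie in the subgroup.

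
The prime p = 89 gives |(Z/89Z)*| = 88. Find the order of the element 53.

44

The order of 53 must divide p − 1 = 88 = 2^3 · 11.
Divisors: 1, 2, 4, 8, 11, 22, 44, 88.
Check each in increasing order: 53^1 ≡ 53;  53^2 ≡ 50;  53^4 ≡ 8;  53^8 ≡ 64;  53^11 ≡ 55;  53^22 ≡ 88;  53^44 ≡ 1.
Smallest exponent giving 1 is 44.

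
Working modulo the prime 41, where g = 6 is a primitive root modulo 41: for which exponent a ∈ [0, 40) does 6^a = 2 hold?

26

Successive powers of 6 modulo 41:
  6^0=1  6^1=6  6^2=36  6^3=11  6^4=25  6^5=27
  6^6=39  6^7=29  6^8=10  6^9=19  6^10=32  6^11=28
  6^12=4  6^13=24  6^14=21  6^15=3  6^16=18  6^17=26
  6^18=33  6^19=34  6^20=40  6^21=35  6^22=5  6^23=30
  6^24=16  6^25=14  6^26=2
So 6^26 ≡ 2 (mod 41), giving a = 26.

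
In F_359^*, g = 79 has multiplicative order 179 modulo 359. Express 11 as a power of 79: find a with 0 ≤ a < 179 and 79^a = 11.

162

Baby-step giant-step with m = ceil(sqrt(179)) = 14.
Baby table (79^j mod 359 for j=0..13):
  0:1  1:79  2:138  3:132  4:17  5:266  6:192  7:90
  8:289  9:214  10:33  11:94  12:246  13:48
Giant step factor: 79^(-14) ≡ 16 (mod 359).
Scan 11·16^i mod 359 for i = 0, 1, …:
  i=0: 11   i=1: 176   i=2: 303   i=3: 181
  i=4: 24   i=5: 25   i=6: 41   i=7: 297
  i=8: 85   i=9: 283   i=10: 220   i=11: 289
Match at i=11, j=8: a = 11·14 + 8 = 162.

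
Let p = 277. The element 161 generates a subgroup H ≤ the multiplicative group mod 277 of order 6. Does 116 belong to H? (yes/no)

yes

⟨161⟩ has order 6; its elements mod 277 are {1, 116, 117, 160, 161, 276}.
116 is in this set.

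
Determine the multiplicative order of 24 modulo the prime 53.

13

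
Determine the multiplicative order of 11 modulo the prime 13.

12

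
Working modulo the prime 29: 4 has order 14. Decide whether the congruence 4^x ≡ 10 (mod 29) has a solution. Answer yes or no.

10 ∈ ⟨4⟩ iff 10^14 ≡ 1 (mod 29), since |⟨4⟩| = 14.
10^14 mod 29 = 28.
Since 28 ≠ 1, 10 does not lie in the subgroup.

no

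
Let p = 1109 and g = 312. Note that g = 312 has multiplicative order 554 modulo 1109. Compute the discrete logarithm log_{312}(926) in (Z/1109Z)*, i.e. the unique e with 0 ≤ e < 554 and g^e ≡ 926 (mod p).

Baby-step giant-step with m = ceil(sqrt(554)) = 24.
Baby table (312^j mod 1109 for j=0..23):
  0:1  1:312  2:861  3:254  4:509  5:221  6:194  7:642
  8:684  9:480  10:45  11:732  12:1039  13:340  14:725  15:1073
  16:967  17:56  18:837  19:529  20:916  21:779  22:177  23:883
Giant step factor: 312^(-24) ≡ 772 (mod 1109).
Scan 926·772^i mod 1109 for i = 0, 1, …:
  i=0: 926   i=1: 676   i=2: 642
Match at i=2, j=7: e = 2·24 + 7 = 55.

55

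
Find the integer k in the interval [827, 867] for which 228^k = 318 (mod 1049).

853

Compute 228^827 mod 1049 = 240, then multiply by 228 repeatedly:
  228^827=240  228^828=172  228^829=403  228^830=621  228^831=1022
  228^832=138  228^833=1043  228^834=730  228^835=698  228^836=745
  228^837=971  228^838=49  228^839=682  228^840=244  228^841=35
  228^842=637  228^843=474  228^844=25  228^845=455  228^846=938
  228^847=917  228^848=325  228^849=670  228^850=655  228^851=382
  228^852=29  228^853=318
Found 318 at exponent 853.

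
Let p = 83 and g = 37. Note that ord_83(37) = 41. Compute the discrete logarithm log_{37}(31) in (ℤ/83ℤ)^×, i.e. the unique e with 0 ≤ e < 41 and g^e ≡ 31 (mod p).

Baby-step giant-step with m = ceil(sqrt(41)) = 7.
Baby table (37^j mod 83 for j=0..6):
  0:1  1:37  2:41  3:23  4:21  5:30  6:31
Giant step factor: 37^(-7) ≡ 11 (mod 83).
Scan 31·11^i mod 83 for i = 0, 1, …:
  i=0: 31
Match at i=0, j=6: e = 0·7 + 6 = 6.

6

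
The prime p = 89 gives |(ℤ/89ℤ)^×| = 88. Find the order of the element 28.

88

The order of 28 must divide p − 1 = 88 = 2^3 · 11.
Divisors: 1, 2, 4, 8, 11, 22, 44, 88.
Check each in increasing order: 28^1 ≡ 28;  28^2 ≡ 72;  28^4 ≡ 22;  28^8 ≡ 39;  28^11 ≡ 37;  28^22 ≡ 34;  28^44 ≡ 88;  28^88 ≡ 1.
Smallest exponent giving 1 is 88.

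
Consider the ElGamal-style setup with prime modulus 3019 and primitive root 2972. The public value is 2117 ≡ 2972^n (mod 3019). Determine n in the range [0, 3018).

Baby-step giant-step with m = ceil(sqrt(3018)) = 55.
Baby table (2972^j mod 3019 for j=0..54):
  0:1  1:2972  2:2209  3:1842  4:977  5:2385  6:2627  7:310
  8:525  9:2496  10:429  11:970  12:2714  13:2259  14:2511  15:2743
  16:896  17:154  18:1819  19:2058  20:2901  21:2527  22:1991  23:12
  24:2455  25:2356  26:971  27:2667  28:1449  29:1334  30:701  31:262
  32:2781  33:2129  34:2583  35:2378  36:2956  37:2961  38:2726  39:1695
  40:1848  41:695  42:544  43:1603  44:134  45:2759  46:144  47:2289
  48:1101  49:2595  50:1814  51:2293  52:913  53:2374  54:125
Giant step factor: 2972^(-55) ≡ 426 (mod 3019).
Scan 2117·426^i mod 3019 for i = 0, 1, …:
  i=0: 2117   i=1: 2180   i=2: 1847   i=3: 1882
  i=4: 1697   i=5: 1381   i=6: 2620   i=7: 2109
  i=8: 1791   i=9: 2178     …   i=46: 2622
  i=47: 2961
Match at i=47, j=37: n = 47·55 + 37 = 2622.

2622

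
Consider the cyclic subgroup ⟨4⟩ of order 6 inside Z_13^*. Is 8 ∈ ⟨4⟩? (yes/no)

no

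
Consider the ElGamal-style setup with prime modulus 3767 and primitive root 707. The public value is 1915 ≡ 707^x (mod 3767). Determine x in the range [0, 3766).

1545

Baby-step giant-step with m = ceil(sqrt(3766)) = 62.
Baby table (707^j mod 3767 for j=0..61):
  0:1  1:707  2:2605  3:3439  4:1658  5:669  6:2108  7:2391
  8:2821  9:1704  10:3055  11:1394  12:2371  13:3749  14:2342  15:2081
  16:2137  17:292  18:3026  19:3493  20:2166  21:1960  22:3231  23:1515
  24:1277  25:2526  26:324  27:3048  28:212  29:2971  30:2278  31:2037
  32:1165  33:2449  34:2390  35:2114  36:2866  37:3383  38:3503  39:1702
  40:1641  41:3718  42:3027  43:433  44:1004  45:1632  46:1122  47:2184
  48:3385  49:1150  50:3145  51:985  52:3267  53:598  54:882  55:2019
  56:3507  57:763  58:760  59:2406  60:2125  61:3109
Giant step factor: 707^(-62) ≡ 3258 (mod 3767).
Scan 1915·3258^i mod 3767 for i = 0, 1, …:
  i=0: 1915   i=1: 918   i=2: 3613   i=3: 3046
  i=4: 1590   i=5: 595   i=6: 2272   i=7: 21
  i=8: 612   i=9: 1153     …   i=23: 931
  i=24: 763
Match at i=24, j=57: x = 24·62 + 57 = 1545.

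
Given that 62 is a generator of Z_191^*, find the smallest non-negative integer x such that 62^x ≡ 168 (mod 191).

21

Successive powers of 62 modulo 191:
  62^0=1  62^1=62  62^2=24  62^3=151  62^4=3  62^5=186
  62^6=72  62^7=71  62^8=9  62^9=176  62^10=25  62^11=22
  62^12=27  62^13=146  62^14=75  62^15=66  62^16=81  62^17=56
  62^18=34  62^19=7  62^20=52  62^21=168
So 62^21 ≡ 168 (mod 191), giving x = 21.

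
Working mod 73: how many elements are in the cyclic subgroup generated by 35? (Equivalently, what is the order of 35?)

36

The order of 35 must divide p − 1 = 72 = 2^3 · 3^2.
Divisors: 1, 2, 3, 4, 6, 8, 9, 12, 18, 24, 36, 72.
Check each in increasing order: 35^1 ≡ 35;  35^2 ≡ 57;  35^3 ≡ 24;  35^4 ≡ 37;  35^6 ≡ 65;  35^8 ≡ 55;  35^9 ≡ 27;  35^12 ≡ 64;  35^18 ≡ 72;  35^24 ≡ 8;  35^36 ≡ 1.
Smallest exponent giving 1 is 36.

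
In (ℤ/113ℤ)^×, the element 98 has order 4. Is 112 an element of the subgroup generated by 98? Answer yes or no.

112 ∈ ⟨98⟩ iff 112^4 ≡ 1 (mod 113), since |⟨98⟩| = 4.
112^4 mod 113 = 1.
Since 1 = 1, 112 lies in the subgroup.

yes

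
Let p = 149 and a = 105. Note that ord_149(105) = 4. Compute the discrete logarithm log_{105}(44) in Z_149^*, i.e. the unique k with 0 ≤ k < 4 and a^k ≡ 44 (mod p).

3

Successive powers of 105 modulo 149:
  105^0=1  105^1=105  105^2=148  105^3=44
So 105^3 ≡ 44 (mod 149), giving k = 3.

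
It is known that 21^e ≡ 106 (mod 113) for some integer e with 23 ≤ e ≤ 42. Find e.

32

Compute 21^23 mod 113 = 10, then multiply by 21 repeatedly:
  21^23=10  21^24=97  21^25=3  21^26=63  21^27=80
  21^28=98  21^29=24  21^30=52  21^31=75  21^32=106
Found 106 at exponent 32.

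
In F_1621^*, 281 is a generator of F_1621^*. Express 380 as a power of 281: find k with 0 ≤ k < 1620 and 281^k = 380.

290

Baby-step giant-step with m = ceil(sqrt(1620)) = 41.
Baby table (281^j mod 1621 for j=0..40):
  0:1  1:281  2:1153  3:1414  4:189  5:1237  6:703  7:1402
  8:59  9:369  10:1566  11:755  12:1425  13:38  14:952  15:47
  16:239  17:698  18:1618  19:778  20:1404  21:621  22:1054  23:1152
  24:1133  25:657  26:1444  27:514  28:165  29:977  30:588  31:1507
  32:386  33:1480  34:904  35:1148  36:9  37:908  38:651  39:1379
  40:80
Giant step factor: 281^(-41) ≡ 659 (mod 1621).
Scan 380·659^i mod 1621 for i = 0, 1, …:
  i=0: 380   i=1: 786   i=2: 875   i=3: 1170
  i=4: 1055   i=5: 1457   i=6: 531   i=7: 1414
Match at i=7, j=3: k = 7·41 + 3 = 290.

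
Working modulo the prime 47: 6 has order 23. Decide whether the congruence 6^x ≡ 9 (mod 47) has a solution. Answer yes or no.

yes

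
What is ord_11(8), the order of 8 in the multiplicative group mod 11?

The order of 8 must divide p − 1 = 10 = 2 · 5.
Divisors: 1, 2, 5, 10.
Check each in increasing order: 8^1 ≡ 8;  8^2 ≡ 9;  8^5 ≡ 10;  8^10 ≡ 1.
Smallest exponent giving 1 is 10.

10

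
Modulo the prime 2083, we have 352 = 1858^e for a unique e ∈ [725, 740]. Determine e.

732

Compute 1858^725 mod 2083 = 48, then multiply by 1858 repeatedly:
  1858^725=48  1858^726=1698  1858^727=1222  1858^728=6  1858^729=733
  1858^730=1715  1858^731=1563  1858^732=352
Found 352 at exponent 732.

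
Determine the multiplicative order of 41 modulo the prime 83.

The order of 41 must divide p − 1 = 82 = 2 · 41.
Divisors: 1, 2, 41, 82.
Check each in increasing order: 41^1 ≡ 41;  41^2 ≡ 21;  41^41 ≡ 1.
Smallest exponent giving 1 is 41.

41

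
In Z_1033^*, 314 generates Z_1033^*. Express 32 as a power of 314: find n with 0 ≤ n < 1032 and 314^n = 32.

700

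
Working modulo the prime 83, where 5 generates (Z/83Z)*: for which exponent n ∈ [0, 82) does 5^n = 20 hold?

77

Baby-step giant-step with m = ceil(sqrt(82)) = 10.
Baby table (5^j mod 83 for j=0..9):
  0:1  1:5  2:25  3:42  4:44  5:54  6:21  7:22
  8:27  9:52
Giant step factor: 5^(-10) ≡ 68 (mod 83).
Scan 20·68^i mod 83 for i = 0, 1, …:
  i=0: 20   i=1: 32   i=2: 18   i=3: 62
  i=4: 66   i=5: 6   i=6: 76   i=7: 22
Match at i=7, j=7: n = 7·10 + 7 = 77.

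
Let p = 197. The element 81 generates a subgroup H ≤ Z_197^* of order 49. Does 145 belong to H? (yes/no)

145 ∈ ⟨81⟩ iff 145^49 ≡ 1 (mod 197), since |⟨81⟩| = 49.
145^49 mod 197 = 183.
Since 183 ≠ 1, 145 does not lie in the subgroup.

no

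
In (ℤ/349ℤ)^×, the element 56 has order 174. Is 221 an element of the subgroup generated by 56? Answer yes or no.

221 ∈ ⟨56⟩ iff 221^174 ≡ 1 (mod 349), since |⟨56⟩| = 174.
221^174 mod 349 = 348.
Since 348 ≠ 1, 221 does not lie in the subgroup.

no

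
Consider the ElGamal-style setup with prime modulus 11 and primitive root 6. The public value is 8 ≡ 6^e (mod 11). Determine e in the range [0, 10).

7

Successive powers of 6 modulo 11:
  6^0=1  6^1=6  6^2=3  6^3=7  6^4=9  6^5=10
  6^6=5  6^7=8
So 6^7 ≡ 8 (mod 11), giving e = 7.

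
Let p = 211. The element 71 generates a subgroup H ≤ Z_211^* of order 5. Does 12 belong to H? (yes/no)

no

12 ∈ ⟨71⟩ iff 12^5 ≡ 1 (mod 211), since |⟨71⟩| = 5.
12^5 mod 211 = 63.
Since 63 ≠ 1, 12 does not lie in the subgroup.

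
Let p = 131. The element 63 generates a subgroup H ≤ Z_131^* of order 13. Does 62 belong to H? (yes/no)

62 ∈ ⟨63⟩ iff 62^13 ≡ 1 (mod 131), since |⟨63⟩| = 13.
62^13 mod 131 = 1.
Since 1 = 1, 62 lies in the subgroup.

yes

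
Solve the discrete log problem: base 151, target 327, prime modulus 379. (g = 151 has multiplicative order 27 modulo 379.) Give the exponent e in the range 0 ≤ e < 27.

9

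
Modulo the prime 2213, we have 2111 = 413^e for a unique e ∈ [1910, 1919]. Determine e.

1913

Compute 413^1910 mod 2213 = 1734, then multiply by 413 repeatedly:
  413^1910=1734  413^1911=1343  413^1912=1409  413^1913=2111
Found 2111 at exponent 1913.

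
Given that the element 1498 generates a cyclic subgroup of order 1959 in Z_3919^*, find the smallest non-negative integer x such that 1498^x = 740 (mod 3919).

Baby-step giant-step with m = ceil(sqrt(1959)) = 45.
Baby table (1498^j mod 3919 for j=0..44):
  0:1  1:1498  2:2336  3:3580  4:1648  5:3653  6:1270  7:1745
  8:37  9:560  10:214  11:3133  12:2191  13:1915  14:3881  15:1861
  16:1369  17:1125  18:80  19:2270  20:2687  21:313  22:2513  23:2234
  24:3625  25:2435  26:2960  27:1691  28:1444  29:3743  30:2844  31:359
  32:879  33:3877  34:3707  35:3782  36:2481  37:1326  38:3334  39:1526
  40:1171  41:2365  42:3913  43:2769  44:1660
Giant step factor: 1498^(-45) ≡ 1131 (mod 3919).
Scan 740·1131^i mod 3919 for i = 0, 1, …:
  i=0: 740   i=1: 2193   i=2: 3475   i=3: 3387
  i=4: 1834   i=5: 1103   i=6: 1251   i=7: 122
  i=8: 817   i=9: 3062     …   i=30: 3543
  i=31: 1915
Match at i=31, j=13: x = 31·45 + 13 = 1408.

1408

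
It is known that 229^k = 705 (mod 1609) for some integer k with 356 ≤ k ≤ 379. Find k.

Compute 229^356 mod 1609 = 1004, then multiply by 229 repeatedly:
  229^356=1004  229^357=1438  229^358=1066  229^359=1155  229^360=619
  229^361=159  229^362=1013  229^363=281  229^364=1598  229^365=699
  229^366=780  229^367=21  229^368=1591  229^369=705
Found 705 at exponent 369.

369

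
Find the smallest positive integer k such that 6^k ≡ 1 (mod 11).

10

The order of 6 must divide p − 1 = 10 = 2 · 5.
Divisors: 1, 2, 5, 10.
Check each in increasing order: 6^1 ≡ 6;  6^2 ≡ 3;  6^5 ≡ 10;  6^10 ≡ 1.
Smallest exponent giving 1 is 10.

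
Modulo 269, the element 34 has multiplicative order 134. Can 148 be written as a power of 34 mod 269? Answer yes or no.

yes

148 ∈ ⟨34⟩ iff 148^134 ≡ 1 (mod 269), since |⟨34⟩| = 134.
148^134 mod 269 = 1.
Since 1 = 1, 148 lies in the subgroup.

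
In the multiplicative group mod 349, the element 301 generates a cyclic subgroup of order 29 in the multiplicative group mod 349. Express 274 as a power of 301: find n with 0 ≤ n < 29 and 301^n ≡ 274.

Successive powers of 301 modulo 349:
  301^0=1  301^1=301  301^2=210  301^3=41  301^4=126  301^5=234
  301^6=285  301^7=280  301^8=171  301^9=168  301^10=312  301^11=31
  301^12=257  301^13=228  301^14=224  301^15=67  301^16=274
So 301^16 ≡ 274 (mod 349), giving n = 16.

16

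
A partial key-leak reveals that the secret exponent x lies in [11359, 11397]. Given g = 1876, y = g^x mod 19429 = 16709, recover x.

11379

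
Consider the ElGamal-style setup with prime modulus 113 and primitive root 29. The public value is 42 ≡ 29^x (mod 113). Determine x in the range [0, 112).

77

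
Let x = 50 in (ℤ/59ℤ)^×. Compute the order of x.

58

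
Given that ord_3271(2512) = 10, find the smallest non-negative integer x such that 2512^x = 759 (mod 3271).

6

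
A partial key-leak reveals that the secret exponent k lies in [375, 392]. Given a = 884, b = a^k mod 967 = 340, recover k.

Compute 884^375 mod 967 = 227, then multiply by 884 repeatedly:
  884^375=227  884^376=499  884^377=164  884^378=893  884^379=340
Found 340 at exponent 379.

379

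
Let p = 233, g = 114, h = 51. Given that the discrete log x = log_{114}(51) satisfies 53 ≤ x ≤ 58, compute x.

Compute 114^53 mod 233 = 185, then multiply by 114 repeatedly:
  114^53=185  114^54=120  114^55=166  114^56=51
Found 51 at exponent 56.

56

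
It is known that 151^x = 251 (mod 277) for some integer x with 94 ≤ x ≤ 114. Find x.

Compute 151^94 mod 277 = 70, then multiply by 151 repeatedly:
  151^94=70  151^95=44  151^96=273  151^97=227  151^98=206
  151^99=82  151^100=194  151^101=209  151^102=258  151^103=178
  151^104=9  151^105=251
Found 251 at exponent 105.

105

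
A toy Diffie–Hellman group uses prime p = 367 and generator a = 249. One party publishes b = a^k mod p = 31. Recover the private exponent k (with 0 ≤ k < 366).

94

Baby-step giant-step with m = ceil(sqrt(366)) = 20.
Baby table (249^j mod 367 for j=0..19):
  0:1  1:249  2:345  3:27  4:117  5:140  6:362  7:223
  8:110  9:232  10:149  11:34  12:25  13:353  14:184  15:308
  16:356  17:197  18:242  19:70
Giant step factor: 249^(-20) ≡ 73 (mod 367).
Scan 31·73^i mod 367 for i = 0, 1, …:
  i=0: 31   i=1: 61   i=2: 49   i=3: 274
  i=4: 184
Match at i=4, j=14: k = 4·20 + 14 = 94.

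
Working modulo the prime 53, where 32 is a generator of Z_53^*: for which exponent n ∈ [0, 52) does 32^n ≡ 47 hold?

Baby-step giant-step with m = ceil(sqrt(52)) = 8.
Baby table (32^j mod 53 for j=0..7):
  0:1  1:32  2:17  3:14  4:24  5:26  6:37  7:18
Giant step factor: 32^(-8) ≡ 15 (mod 53).
Scan 47·15^i mod 53 for i = 0, 1, …:
  i=0: 47   i=1: 16   i=2: 28   i=3: 49
  i=4: 46   i=5: 1
Match at i=5, j=0: n = 5·8 + 0 = 40.

40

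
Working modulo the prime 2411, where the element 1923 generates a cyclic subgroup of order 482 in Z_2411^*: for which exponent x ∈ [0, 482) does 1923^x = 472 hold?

4

Successive powers of 1923 modulo 2411:
  1923^0=1  1923^1=1923  1923^2=1866  1923^3=750  1923^4=472
So 1923^4 ≡ 472 (mod 2411), giving x = 4.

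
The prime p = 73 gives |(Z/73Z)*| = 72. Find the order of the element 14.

72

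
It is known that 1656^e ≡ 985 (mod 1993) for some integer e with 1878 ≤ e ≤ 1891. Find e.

1885

Compute 1656^1878 mod 1993 = 1363, then multiply by 1656 repeatedly:
  1656^1878=1363  1656^1879=1052  1656^1880=230  1656^1881=217  1656^1882=612
  1656^1883=1028  1656^1884=346  1656^1885=985
Found 985 at exponent 1885.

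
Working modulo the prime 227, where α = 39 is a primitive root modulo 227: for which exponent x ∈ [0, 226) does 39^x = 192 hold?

142

Baby-step giant-step with m = ceil(sqrt(226)) = 16.
Baby table (39^j mod 227 for j=0..15):
  0:1  1:39  2:159  3:72  4:84  5:98  6:190  7:146
  8:19  9:60  10:70  11:6  12:7  13:46  14:205  15:50
Giant step factor: 39^(-16) ≡ 144 (mod 227).
Scan 192·144^i mod 227 for i = 0, 1, …:
  i=0: 192   i=1: 181   i=2: 186   i=3: 225
  i=4: 166   i=5: 69   i=6: 175   i=7: 3
  i=8: 205
Match at i=8, j=14: x = 8·16 + 14 = 142.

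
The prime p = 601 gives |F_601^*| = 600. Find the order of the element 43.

600

The order of 43 must divide p − 1 = 600 = 2^3 · 3 · 5^2.
Divisors: 1, 2, 3, 4, 5, 6, 8, 10, 12, 15, 20, 24, 25, 30, 40, 50, 60, 75, 100, 120, 150, 200, 300, 600.
Check each in increasing order: 43^1 ≡ 43;  43^2 ≡ 46;  43^3 ≡ 175;  43^4 ≡ 313;  43^5 ≡ 237;  43^6 ≡ 575;  43^8 ≡ 6;  43^10 ≡ 276;  43^12 ≡ 75;  43^15 ≡ 504;  43^20 ≡ 450;  43^24 ≡ 216;  43^25 ≡ 273;  43^30 ≡ 394;  43^40 ≡ 564;  43^50 ≡ 5;  43^60 ≡ 178;  43^75 ≡ 163;  43^100 ≡ 25;  43^120 ≡ 432;  43^150 ≡ 125;  43^200 ≡ 24;  43^300 ≡ 600;  43^600 ≡ 1.
Smallest exponent giving 1 is 600.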